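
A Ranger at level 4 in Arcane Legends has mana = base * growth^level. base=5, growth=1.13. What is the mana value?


value = base * growth^level
= 5 * 1.13^4
= 5 * 1.630474
= 8.15

8.15 mana


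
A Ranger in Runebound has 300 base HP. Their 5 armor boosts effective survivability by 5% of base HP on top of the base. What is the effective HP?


EHP = 300 * (1 + 5/100)
= 300 * (1 + 0.05)
= 300 * 1.05
= 315.0

315.0 EHP


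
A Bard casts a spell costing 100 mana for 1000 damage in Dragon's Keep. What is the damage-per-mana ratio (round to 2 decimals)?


Efficiency = damage / mana
= 1000 / 100
= 10.00

10.00 dmg/mana


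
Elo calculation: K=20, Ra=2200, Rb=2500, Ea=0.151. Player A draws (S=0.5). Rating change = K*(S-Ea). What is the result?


Elo update: delta = K * (S - Ea), where S = 0.5 (draws)
S - Ea = 0.5 - 0.151 = 0.349
Rating change = 20 * 0.349
= 6.98

6.98 rating points


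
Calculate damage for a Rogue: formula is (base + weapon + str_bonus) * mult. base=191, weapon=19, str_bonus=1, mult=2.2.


Sum base + weapon + str = 191 + 19 + 1 = 211
Multiply by 2.2:
211 * 2.2 = 464.2

464.2 damage


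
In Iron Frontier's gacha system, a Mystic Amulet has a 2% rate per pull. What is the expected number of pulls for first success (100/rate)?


Expected pulls for a geometric distribution = 1/p = 100 / rate%
= 100 / 2
= 50.0

50.0 pulls


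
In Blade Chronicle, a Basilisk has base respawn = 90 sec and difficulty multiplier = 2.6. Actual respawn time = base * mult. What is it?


Respawn time = base * multiplier
= 90 * 2.6
= 234.0 seconds

234.0 seconds


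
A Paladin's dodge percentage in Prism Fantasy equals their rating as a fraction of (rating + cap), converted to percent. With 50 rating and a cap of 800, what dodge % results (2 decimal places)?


dodge% = 50 / (50 + 800) * 100
= 50 / 850 * 100
= 0.058824 * 100
= 5.88%

5.88%


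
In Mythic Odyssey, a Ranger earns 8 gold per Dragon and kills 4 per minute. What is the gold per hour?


Gold per minute = 8 * 4 = 32
Gold per hour = 32 * 60 = 1920

1920 gold/hour


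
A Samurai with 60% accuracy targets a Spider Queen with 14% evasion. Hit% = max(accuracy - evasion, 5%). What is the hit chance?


accuracy - evasion = 60 - 14 = 46
Apply floor: max(46, 5) = 46
Hit chance = 46%

46%


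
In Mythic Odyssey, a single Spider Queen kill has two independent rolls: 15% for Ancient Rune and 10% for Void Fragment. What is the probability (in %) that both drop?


For independent events, P(both) = P(A) * P(B)
= 15% * 10%
= 150 / 100 %
= 1.5%

1.5%


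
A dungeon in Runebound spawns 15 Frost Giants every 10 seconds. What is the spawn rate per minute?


Spawns per minute = count * (60 / interval)
= 15 * (60 / 10)
= 15 * 6.0
= 90.0

90.0 per minute


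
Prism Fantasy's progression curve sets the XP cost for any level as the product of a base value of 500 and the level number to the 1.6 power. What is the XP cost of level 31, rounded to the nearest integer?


XP = 500 * level^1.6
Substitute level = 31:
XP = 500 * 31^1.6
= 500 * 243.3205
= 121660

121660 XP


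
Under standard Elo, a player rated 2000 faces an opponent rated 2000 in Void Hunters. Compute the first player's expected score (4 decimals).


Elo expected score: Ea = 1/(1 + 10^((Rb-Ra)/400))
Rb - Ra = 2000 - 2000 = 0
(Rb-Ra)/400 = 0/400 = 0.0
10^0.0 = 1.0
Ea = 1/(1 + 1.0) = 1/2.0 = 0.5000

0.5000


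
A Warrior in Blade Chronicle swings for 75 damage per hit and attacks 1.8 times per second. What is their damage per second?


DPS = damage * attack_speed
= 75 * 1.8
= 135.0

135.0 DPS


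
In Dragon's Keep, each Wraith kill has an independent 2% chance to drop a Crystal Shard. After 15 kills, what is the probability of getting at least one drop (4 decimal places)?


P(at least one) = 1 - P(none) = 1 - (1-p)^n
p = 2/100 = 0.02
1 - p = 0.98
(1 - p)^15 = 0.98^15 = 0.738569
P(at least one) = 1 - 0.738569 = 0.2614

0.2614


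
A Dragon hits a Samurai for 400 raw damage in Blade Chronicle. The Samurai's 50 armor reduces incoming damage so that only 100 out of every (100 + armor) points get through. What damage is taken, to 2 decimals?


actual = 400 * 100 / (100 + 50)
= 400 * 100 / 150
= 40000 / 150
= 266.67

266.67 damage


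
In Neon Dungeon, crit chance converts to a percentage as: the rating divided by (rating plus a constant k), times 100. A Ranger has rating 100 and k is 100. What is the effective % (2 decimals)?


effective% = rating / (rating + k) * 100
= 100 / (100 + 100) * 100
= 100 / 200 * 100
= 0.5 * 100
= 50.00%

50.00%


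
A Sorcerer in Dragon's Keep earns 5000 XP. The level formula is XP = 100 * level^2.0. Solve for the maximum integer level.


XP = 100 * level^2.0, so level = (XP / 100)^(1/2.0)
= (5000 / 100)^(1/2.0)
= 50.0^0.5
= 7.0711
Floor: level = 7

level 7


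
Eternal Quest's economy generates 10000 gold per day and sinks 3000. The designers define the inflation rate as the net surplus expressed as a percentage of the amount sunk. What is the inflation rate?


Net gold = 10000 - 3000 = 7000
Inflation rate = net / sunk * 100 = 7000 / 3000 * 100
= 2.333333 * 100
= 233.33%

233.33%


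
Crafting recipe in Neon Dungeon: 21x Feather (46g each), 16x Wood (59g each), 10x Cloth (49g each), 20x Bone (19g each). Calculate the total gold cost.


Cost breakdown:
  Feather: 21 * 46 = 966
  Wood: 16 * 59 = 944
  Cloth: 10 * 49 = 490
  Bone: 20 * 19 = 380
Total = 966 + 944 + 490 + 380 = 2780

2780 gold


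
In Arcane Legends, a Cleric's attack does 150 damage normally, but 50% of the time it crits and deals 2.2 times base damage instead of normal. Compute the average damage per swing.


E[dmg] = base * (1 + crit_chance * (crit_mult - 1))
cc as decimal = 50/100 = 0.5
cm - 1 = 2.2 - 1 = 1.2
Bonus factor = 0.5 * 1.2 = 0.6
Total multiplier = 1 + 0.6 = 1.6
Expected damage = 150 * 1.6 = 240.00

240.00 damage


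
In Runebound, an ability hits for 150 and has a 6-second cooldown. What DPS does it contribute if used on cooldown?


DPS = damage / cooldown
= 150 / 6
= 25.00

25.00 DPS


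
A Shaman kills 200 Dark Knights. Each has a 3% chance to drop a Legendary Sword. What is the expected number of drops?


Expected drops = kills * (drop_rate / 100)
= 200 * (3 / 100)
= 200 * 0.03
= 6.0

6.0 drops


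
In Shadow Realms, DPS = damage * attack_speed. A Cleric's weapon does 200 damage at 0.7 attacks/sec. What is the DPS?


DPS = damage * attack_speed
= 200 * 0.7
= 140.0

140.0 DPS


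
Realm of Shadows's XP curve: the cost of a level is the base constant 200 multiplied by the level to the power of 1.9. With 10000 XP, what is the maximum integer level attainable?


XP = 200 * level^1.9, so level = (XP / 200)^(1/1.9)
= (10000 / 200)^(1/1.9)
= 50.0^0.5263
= 7.8378
Floor: level = 7

level 7


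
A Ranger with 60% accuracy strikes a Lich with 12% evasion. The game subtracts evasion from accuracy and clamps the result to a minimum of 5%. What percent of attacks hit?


accuracy - evasion = 60 - 12 = 48
Apply floor: max(48, 5) = 48
Hit chance = 48%

48%


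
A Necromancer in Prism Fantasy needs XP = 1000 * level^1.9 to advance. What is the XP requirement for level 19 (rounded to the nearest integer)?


XP = 1000 * level^1.9
Substitute level = 19:
XP = 1000 * 19^1.9
= 1000 * 268.9254
= 268925

268925 XP


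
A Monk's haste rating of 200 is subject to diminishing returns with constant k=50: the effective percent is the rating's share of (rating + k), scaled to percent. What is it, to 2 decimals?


effective% = rating / (rating + k) * 100
= 200 / (200 + 50) * 100
= 200 / 250 * 100
= 0.8 * 100
= 80.00%

80.00%


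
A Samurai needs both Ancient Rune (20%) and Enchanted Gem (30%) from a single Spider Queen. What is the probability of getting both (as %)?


For independent events, P(both) = P(A) * P(B)
= 20% * 30%
= 600 / 100 %
= 6.0%

6.0%


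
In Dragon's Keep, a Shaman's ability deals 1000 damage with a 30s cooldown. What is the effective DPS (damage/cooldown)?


DPS = damage / cooldown
= 1000 / 30
= 33.33

33.33 DPS


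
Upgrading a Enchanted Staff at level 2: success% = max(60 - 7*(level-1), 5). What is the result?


raw_rate = 60 - 7 * (2 - 1)
= 60 - 7 * 1
= 60 - 7
= 53
Apply floor: max(53, 5) = 53%

53%


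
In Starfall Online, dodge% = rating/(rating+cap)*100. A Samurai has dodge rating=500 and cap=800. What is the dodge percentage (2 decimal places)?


dodge% = 500 / (500 + 800) * 100
= 500 / 1300 * 100
= 0.384615 * 100
= 38.46%

38.46%


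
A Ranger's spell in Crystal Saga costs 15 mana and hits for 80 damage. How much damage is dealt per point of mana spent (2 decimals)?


Efficiency = damage / mana
= 80 / 15
= 5.33

5.33 dmg/mana


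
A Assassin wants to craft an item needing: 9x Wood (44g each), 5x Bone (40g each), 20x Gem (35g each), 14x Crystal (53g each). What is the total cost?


Cost breakdown:
  Wood: 9 * 44 = 396
  Bone: 5 * 40 = 200
  Gem: 20 * 35 = 700
  Crystal: 14 * 53 = 742
Total = 396 + 200 + 700 + 742 = 2038

2038 gold


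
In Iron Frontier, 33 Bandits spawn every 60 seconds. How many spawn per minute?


Spawns per minute = count * (60 / interval)
= 33 * (60 / 60)
= 33 * 1.0
= 33.0

33.0 per minute


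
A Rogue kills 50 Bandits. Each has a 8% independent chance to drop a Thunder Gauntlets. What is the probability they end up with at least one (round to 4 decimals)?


P(at least one) = 1 - P(none) = 1 - (1-p)^n
p = 8/100 = 0.08
1 - p = 0.92
(1 - p)^50 = 0.92^50 = 0.015466
P(at least one) = 1 - 0.015466 = 0.9845

0.9845


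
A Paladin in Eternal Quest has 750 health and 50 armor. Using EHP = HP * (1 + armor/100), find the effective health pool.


EHP = 750 * (1 + 50/100)
= 750 * (1 + 0.5)
= 750 * 1.5
= 1125.0

1125.0 EHP


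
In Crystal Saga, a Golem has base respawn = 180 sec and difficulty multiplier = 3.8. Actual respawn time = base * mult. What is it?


Respawn time = base * multiplier
= 180 * 3.8
= 684.0 seconds

684.0 seconds


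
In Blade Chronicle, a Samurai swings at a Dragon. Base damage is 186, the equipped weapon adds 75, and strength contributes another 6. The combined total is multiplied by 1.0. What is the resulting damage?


Sum base + weapon + str = 186 + 75 + 6 = 267
Multiply by 1.0:
267 * 1.0 = 267.0

267.0 damage


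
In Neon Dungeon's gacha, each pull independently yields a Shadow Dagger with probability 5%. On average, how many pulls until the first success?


Expected pulls for a geometric distribution = 1/p = 100 / rate%
= 100 / 5
= 20.0

20.0 pulls


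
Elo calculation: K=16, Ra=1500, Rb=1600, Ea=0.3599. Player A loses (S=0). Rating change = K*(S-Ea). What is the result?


Elo update: delta = K * (S - Ea), where S = 0 (loses)
S - Ea = 0 - 0.3599 = -0.3599
Rating change = 16 * -0.3599
= -5.76

-5.76 rating points


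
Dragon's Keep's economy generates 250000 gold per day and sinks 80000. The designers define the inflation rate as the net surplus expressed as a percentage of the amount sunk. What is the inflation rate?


Net gold = 250000 - 80000 = 170000
Inflation rate = net / sunk * 100 = 170000 / 80000 * 100
= 2.125 * 100
= 212.50%

212.50%


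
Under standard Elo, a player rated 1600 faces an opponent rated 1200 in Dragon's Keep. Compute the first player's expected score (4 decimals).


Elo expected score: Ea = 1/(1 + 10^((Rb-Ra)/400))
Rb - Ra = 1200 - 1600 = -400
(Rb-Ra)/400 = -400/400 = -1.0
10^-1.0 = 0.1
Ea = 1/(1 + 0.1) = 1/1.1 = 0.9091

0.9091


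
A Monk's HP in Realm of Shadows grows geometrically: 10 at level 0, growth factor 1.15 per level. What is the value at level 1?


value = base * growth^level
= 10 * 1.15^1
= 10 * 1.15
= 11.50

11.50 HP


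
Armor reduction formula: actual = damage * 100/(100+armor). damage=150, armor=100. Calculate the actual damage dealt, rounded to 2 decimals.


actual = 150 * 100 / (100 + 100)
= 150 * 100 / 200
= 15000 / 200
= 75.00

75.00 damage


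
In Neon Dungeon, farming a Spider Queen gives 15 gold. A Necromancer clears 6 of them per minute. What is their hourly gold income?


Gold per minute = 15 * 6 = 90
Gold per hour = 90 * 60 = 5400

5400 gold/hour


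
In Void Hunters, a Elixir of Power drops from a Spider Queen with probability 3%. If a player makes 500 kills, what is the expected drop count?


Expected drops = kills * (drop_rate / 100)
= 500 * (3 / 100)
= 500 * 0.03
= 15.0

15.0 drops


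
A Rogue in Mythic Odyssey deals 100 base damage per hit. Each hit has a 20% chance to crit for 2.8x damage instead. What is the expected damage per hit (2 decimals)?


E[dmg] = base * (1 + crit_chance * (crit_mult - 1))
cc as decimal = 20/100 = 0.2
cm - 1 = 2.8 - 1 = 1.8
Bonus factor = 0.2 * 1.8 = 0.36
Total multiplier = 1 + 0.36 = 1.36
Expected damage = 100 * 1.36 = 136.00

136.00 damage


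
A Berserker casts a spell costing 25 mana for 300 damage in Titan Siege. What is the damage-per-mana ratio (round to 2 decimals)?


Efficiency = damage / mana
= 300 / 25
= 12.00

12.00 dmg/mana


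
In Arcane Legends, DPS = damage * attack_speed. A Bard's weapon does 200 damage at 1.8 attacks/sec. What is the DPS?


DPS = damage * attack_speed
= 200 * 1.8
= 360.0

360.0 DPS


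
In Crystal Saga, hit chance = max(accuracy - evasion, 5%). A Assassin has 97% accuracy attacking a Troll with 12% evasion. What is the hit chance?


accuracy - evasion = 97 - 12 = 85
Apply floor: max(85, 5) = 85
Hit chance = 85%

85%


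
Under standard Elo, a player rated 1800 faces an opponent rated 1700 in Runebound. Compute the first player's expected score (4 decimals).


Elo expected score: Ea = 1/(1 + 10^((Rb-Ra)/400))
Rb - Ra = 1700 - 1800 = -100
(Rb-Ra)/400 = -100/400 = -0.25
10^-0.25 = 0.562341
Ea = 1/(1 + 0.562341) = 1/1.562341 = 0.6401

0.6401


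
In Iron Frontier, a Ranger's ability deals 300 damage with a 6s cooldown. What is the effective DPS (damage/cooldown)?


DPS = damage / cooldown
= 300 / 6
= 50.00

50.00 DPS


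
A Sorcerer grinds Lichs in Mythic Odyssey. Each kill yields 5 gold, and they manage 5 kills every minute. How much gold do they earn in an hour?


Gold per minute = 5 * 5 = 25
Gold per hour = 25 * 60 = 1500

1500 gold/hour


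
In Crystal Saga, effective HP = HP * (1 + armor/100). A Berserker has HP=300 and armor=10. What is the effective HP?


EHP = 300 * (1 + 10/100)
= 300 * (1 + 0.1)
= 300 * 1.1
= 330.0

330.0 EHP


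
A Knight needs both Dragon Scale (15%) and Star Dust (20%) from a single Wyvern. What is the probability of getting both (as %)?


For independent events, P(both) = P(A) * P(B)
= 15% * 20%
= 300 / 100 %
= 3.0%

3.0%


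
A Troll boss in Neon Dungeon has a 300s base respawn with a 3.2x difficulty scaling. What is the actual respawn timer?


Respawn time = base * multiplier
= 300 * 3.2
= 960.0 seconds

960.0 seconds


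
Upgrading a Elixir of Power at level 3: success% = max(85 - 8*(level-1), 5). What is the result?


raw_rate = 85 - 8 * (3 - 1)
= 85 - 8 * 2
= 85 - 16
= 69
Apply floor: max(69, 5) = 69%

69%


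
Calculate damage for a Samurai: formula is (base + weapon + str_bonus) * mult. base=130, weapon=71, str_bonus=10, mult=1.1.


Sum base + weapon + str = 130 + 71 + 10 = 211
Multiply by 1.1:
211 * 1.1 = 232.1

232.1 damage


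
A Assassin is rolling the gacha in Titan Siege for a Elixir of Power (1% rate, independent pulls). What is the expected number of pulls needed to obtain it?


Expected pulls for a geometric distribution = 1/p = 100 / rate%
= 100 / 1
= 100.0

100.0 pulls


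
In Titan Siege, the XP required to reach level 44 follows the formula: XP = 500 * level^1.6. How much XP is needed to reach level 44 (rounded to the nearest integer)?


XP = 500 * level^1.6
Substitute level = 44:
XP = 500 * 44^1.6
= 500 * 426.1125
= 213056

213056 XP


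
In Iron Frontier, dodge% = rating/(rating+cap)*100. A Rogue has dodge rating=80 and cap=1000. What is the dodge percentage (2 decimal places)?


dodge% = 80 / (80 + 1000) * 100
= 80 / 1080 * 100
= 0.074074 * 100
= 7.41%

7.41%


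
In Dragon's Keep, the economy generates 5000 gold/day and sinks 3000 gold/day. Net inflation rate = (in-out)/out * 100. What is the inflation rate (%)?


Net gold = 5000 - 3000 = 2000
Inflation rate = net / sunk * 100 = 2000 / 3000 * 100
= 0.666667 * 100
= 66.67%

66.67%


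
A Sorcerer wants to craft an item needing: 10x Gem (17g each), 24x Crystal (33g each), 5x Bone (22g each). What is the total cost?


Cost breakdown:
  Gem: 10 * 17 = 170
  Crystal: 24 * 33 = 792
  Bone: 5 * 22 = 110
Total = 170 + 792 + 110 = 1072

1072 gold


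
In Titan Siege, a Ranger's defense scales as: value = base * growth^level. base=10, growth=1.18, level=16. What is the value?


value = base * growth^level
= 10 * 1.18^16
= 10 * 14.129023
= 141.29

141.29 defense


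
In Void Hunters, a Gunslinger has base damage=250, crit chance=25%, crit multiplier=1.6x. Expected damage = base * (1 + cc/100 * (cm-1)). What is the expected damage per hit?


E[dmg] = base * (1 + crit_chance * (crit_mult - 1))
cc as decimal = 25/100 = 0.25
cm - 1 = 1.6 - 1 = 0.6
Bonus factor = 0.25 * 0.6 = 0.15
Total multiplier = 1 + 0.15 = 1.15
Expected damage = 250 * 1.15 = 287.50

287.50 damage


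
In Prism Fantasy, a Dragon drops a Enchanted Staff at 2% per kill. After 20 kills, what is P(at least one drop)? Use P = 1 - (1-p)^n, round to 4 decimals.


P(at least one) = 1 - P(none) = 1 - (1-p)^n
p = 2/100 = 0.02
1 - p = 0.98
(1 - p)^20 = 0.98^20 = 0.667608
P(at least one) = 1 - 0.667608 = 0.3324

0.3324


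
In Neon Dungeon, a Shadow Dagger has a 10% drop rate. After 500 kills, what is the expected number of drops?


Expected drops = kills * (drop_rate / 100)
= 500 * (10 / 100)
= 500 * 0.1
= 50.0

50.0 drops


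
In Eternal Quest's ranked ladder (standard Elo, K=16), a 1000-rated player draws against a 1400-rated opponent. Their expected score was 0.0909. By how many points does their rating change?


Elo update: delta = K * (S - Ea), where S = 0.5 (draws)
S - Ea = 0.5 - 0.0909 = 0.4091
Rating change = 16 * 0.4091
= 6.55

6.55 rating points


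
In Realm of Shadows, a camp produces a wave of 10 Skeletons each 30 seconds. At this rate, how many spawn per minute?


Spawns per minute = count * (60 / interval)
= 10 * (60 / 30)
= 10 * 2.0
= 20.0

20.0 per minute


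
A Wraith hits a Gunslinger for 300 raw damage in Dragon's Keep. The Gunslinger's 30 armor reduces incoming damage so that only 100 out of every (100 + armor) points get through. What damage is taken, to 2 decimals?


actual = 300 * 100 / (100 + 30)
= 300 * 100 / 130
= 30000 / 130
= 230.77

230.77 damage


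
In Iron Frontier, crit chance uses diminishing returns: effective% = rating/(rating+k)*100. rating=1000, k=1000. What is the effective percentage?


effective% = rating / (rating + k) * 100
= 1000 / (1000 + 1000) * 100
= 1000 / 2000 * 100
= 0.5 * 100
= 50.00%

50.00%


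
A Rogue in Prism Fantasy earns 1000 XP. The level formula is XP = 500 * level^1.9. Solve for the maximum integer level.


XP = 500 * level^1.9, so level = (XP / 500)^(1/1.9)
= (1000 / 500)^(1/1.9)
= 2.0^0.5263
= 1.4402
Floor: level = 1

level 1


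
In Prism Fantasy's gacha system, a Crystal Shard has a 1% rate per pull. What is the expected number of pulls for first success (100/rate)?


Expected pulls for a geometric distribution = 1/p = 100 / rate%
= 100 / 1
= 100.0

100.0 pulls


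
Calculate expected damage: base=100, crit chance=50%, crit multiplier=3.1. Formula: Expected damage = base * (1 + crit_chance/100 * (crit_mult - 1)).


E[dmg] = base * (1 + crit_chance * (crit_mult - 1))
cc as decimal = 50/100 = 0.5
cm - 1 = 3.1 - 1 = 2.1
Bonus factor = 0.5 * 2.1 = 1.05
Total multiplier = 1 + 1.05 = 2.05
Expected damage = 100 * 2.05 = 205.00

205.00 damage


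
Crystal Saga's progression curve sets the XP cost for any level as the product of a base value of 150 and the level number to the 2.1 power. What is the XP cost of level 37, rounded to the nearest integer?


XP = 150 * level^2.1
Substitute level = 37:
XP = 150 * 37^2.1
= 150 * 1964.3715
= 294656

294656 XP


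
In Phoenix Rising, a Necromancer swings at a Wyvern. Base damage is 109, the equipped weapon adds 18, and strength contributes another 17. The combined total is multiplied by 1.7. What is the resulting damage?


Sum base + weapon + str = 109 + 18 + 17 = 144
Multiply by 1.7:
144 * 1.7 = 244.8

244.8 damage


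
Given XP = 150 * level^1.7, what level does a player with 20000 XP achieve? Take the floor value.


XP = 150 * level^1.7, so level = (XP / 150)^(1/1.7)
= (20000 / 150)^(1/1.7)
= 133.3333^0.5882
= 17.7813
Floor: level = 17

level 17


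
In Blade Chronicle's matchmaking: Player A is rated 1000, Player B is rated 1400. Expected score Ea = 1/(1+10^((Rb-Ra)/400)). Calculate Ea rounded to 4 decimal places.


Elo expected score: Ea = 1/(1 + 10^((Rb-Ra)/400))
Rb - Ra = 1400 - 1000 = 400
(Rb-Ra)/400 = 400/400 = 1.0
10^1.0 = 10.0
Ea = 1/(1 + 10.0) = 1/11.0 = 0.0909

0.0909


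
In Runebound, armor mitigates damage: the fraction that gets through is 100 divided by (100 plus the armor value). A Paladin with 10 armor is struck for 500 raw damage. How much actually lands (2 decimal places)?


actual = 500 * 100 / (100 + 10)
= 500 * 100 / 110
= 50000 / 110
= 454.55

454.55 damage


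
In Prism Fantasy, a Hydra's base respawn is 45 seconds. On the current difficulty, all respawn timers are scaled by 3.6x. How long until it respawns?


Respawn time = base * multiplier
= 45 * 3.6
= 162.0 seconds

162.0 seconds


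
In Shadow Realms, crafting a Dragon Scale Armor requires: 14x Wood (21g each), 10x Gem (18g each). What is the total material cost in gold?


Cost breakdown:
  Wood: 14 * 21 = 294
  Gem: 10 * 18 = 180
Total = 294 + 180 = 474

474 gold


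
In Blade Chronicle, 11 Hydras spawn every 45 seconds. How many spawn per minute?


Spawns per minute = count * (60 / interval)
= 11 * (60 / 45)
= 11 * 1.3333
= 14.67

14.67 per minute


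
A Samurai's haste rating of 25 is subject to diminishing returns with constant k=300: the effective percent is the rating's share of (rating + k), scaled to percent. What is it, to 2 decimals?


effective% = rating / (rating + k) * 100
= 25 / (25 + 300) * 100
= 25 / 325 * 100
= 0.076923 * 100
= 7.69%

7.69%


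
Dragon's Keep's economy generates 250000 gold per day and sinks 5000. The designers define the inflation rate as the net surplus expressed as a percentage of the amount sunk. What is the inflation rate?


Net gold = 250000 - 5000 = 245000
Inflation rate = net / sunk * 100 = 245000 / 5000 * 100
= 49.0 * 100
= 4900.00%

4900.00%


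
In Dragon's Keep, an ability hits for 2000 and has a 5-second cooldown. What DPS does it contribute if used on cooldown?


DPS = damage / cooldown
= 2000 / 5
= 400.00

400.00 DPS


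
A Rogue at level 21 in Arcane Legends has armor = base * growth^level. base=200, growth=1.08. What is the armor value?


value = base * growth^level
= 200 * 1.08^21
= 200 * 5.033834
= 1006.77

1006.77 armor


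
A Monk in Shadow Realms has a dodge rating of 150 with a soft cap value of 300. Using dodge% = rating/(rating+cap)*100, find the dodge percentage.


dodge% = 150 / (150 + 300) * 100
= 150 / 450 * 100
= 0.333333 * 100
= 33.33%

33.33%


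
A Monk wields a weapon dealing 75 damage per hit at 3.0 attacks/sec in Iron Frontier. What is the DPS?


DPS = damage * attack_speed
= 75 * 3.0
= 225.0

225.0 DPS


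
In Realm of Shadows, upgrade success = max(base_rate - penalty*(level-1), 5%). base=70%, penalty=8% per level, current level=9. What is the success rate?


raw_rate = 70 - 8 * (9 - 1)
= 70 - 8 * 8
= 70 - 64
= 6
Apply floor: max(6, 5) = 6%

6%


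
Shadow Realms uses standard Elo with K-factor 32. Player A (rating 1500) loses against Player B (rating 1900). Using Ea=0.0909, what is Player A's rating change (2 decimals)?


Elo update: delta = K * (S - Ea), where S = 0 (loses)
S - Ea = 0 - 0.0909 = -0.0909
Rating change = 32 * -0.0909
= -2.91

-2.91 rating points


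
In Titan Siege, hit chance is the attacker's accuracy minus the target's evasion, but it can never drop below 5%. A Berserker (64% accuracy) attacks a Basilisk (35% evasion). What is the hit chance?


accuracy - evasion = 64 - 35 = 29
Apply floor: max(29, 5) = 29
Hit chance = 29%

29%


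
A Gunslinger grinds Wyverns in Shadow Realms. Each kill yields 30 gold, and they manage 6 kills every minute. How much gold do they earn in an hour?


Gold per minute = 30 * 6 = 180
Gold per hour = 180 * 60 = 10800

10800 gold/hour


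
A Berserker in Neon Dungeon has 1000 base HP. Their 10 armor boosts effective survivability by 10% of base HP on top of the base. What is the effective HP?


EHP = 1000 * (1 + 10/100)
= 1000 * (1 + 0.1)
= 1000 * 1.1
= 1100.0

1100.0 EHP


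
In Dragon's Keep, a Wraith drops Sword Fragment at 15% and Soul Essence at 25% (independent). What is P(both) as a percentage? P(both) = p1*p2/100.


For independent events, P(both) = P(A) * P(B)
= 15% * 25%
= 375 / 100 %
= 3.75%

3.75%


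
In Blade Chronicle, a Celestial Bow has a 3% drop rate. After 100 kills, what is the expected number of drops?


Expected drops = kills * (drop_rate / 100)
= 100 * (3 / 100)
= 100 * 0.03
= 3.0

3.0 drops


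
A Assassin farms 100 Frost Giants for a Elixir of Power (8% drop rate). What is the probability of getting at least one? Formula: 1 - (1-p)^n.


P(at least one) = 1 - P(none) = 1 - (1-p)^n
p = 8/100 = 0.08
1 - p = 0.92
(1 - p)^100 = 0.92^100 = 0.000239
P(at least one) = 1 - 0.000239 = 0.9998

0.9998


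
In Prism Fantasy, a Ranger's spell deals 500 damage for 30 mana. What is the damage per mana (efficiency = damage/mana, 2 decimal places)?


Efficiency = damage / mana
= 500 / 30
= 16.67

16.67 dmg/mana


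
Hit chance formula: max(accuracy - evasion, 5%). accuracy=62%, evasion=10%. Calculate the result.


accuracy - evasion = 62 - 10 = 52
Apply floor: max(52, 5) = 52
Hit chance = 52%

52%


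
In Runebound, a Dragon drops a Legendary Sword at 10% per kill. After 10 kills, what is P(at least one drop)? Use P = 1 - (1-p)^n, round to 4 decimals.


P(at least one) = 1 - P(none) = 1 - (1-p)^n
p = 10/100 = 0.1
1 - p = 0.9
(1 - p)^10 = 0.9^10 = 0.348678
P(at least one) = 1 - 0.348678 = 0.6513

0.6513


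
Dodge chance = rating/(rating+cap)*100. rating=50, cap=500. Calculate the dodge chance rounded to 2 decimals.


dodge% = 50 / (50 + 500) * 100
= 50 / 550 * 100
= 0.090909 * 100
= 9.09%

9.09%


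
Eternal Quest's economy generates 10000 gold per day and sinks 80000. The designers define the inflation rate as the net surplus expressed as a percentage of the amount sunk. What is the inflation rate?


Net gold = 10000 - 80000 = -70000
Inflation rate = net / sunk * 100 = -70000 / 80000 * 100
= -0.875 * 100
= -87.50%

-87.50%


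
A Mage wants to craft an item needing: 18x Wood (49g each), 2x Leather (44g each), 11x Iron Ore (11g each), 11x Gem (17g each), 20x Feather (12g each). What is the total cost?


Cost breakdown:
  Wood: 18 * 49 = 882
  Leather: 2 * 44 = 88
  Iron Ore: 11 * 11 = 121
  Gem: 11 * 17 = 187
  Feather: 20 * 12 = 240
Total = 882 + 88 + 121 + 187 + 240 = 1518

1518 gold


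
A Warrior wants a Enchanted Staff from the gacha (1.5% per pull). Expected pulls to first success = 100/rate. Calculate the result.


Expected pulls for a geometric distribution = 1/p = 100 / rate%
= 100 / 1.5
= 66.67

66.67 pulls


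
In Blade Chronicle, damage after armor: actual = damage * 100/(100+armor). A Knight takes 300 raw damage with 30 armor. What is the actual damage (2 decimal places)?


actual = 300 * 100 / (100 + 30)
= 300 * 100 / 130
= 30000 / 130
= 230.77

230.77 damage


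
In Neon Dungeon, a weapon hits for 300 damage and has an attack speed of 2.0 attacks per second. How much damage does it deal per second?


DPS = damage * attack_speed
= 300 * 2.0
= 600.0

600.0 DPS


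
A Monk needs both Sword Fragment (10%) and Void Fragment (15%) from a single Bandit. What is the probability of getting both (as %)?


For independent events, P(both) = P(A) * P(B)
= 10% * 15%
= 150 / 100 %
= 1.5%

1.5%


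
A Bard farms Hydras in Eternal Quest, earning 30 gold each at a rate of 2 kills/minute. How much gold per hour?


Gold per minute = 30 * 2 = 60
Gold per hour = 60 * 60 = 3600

3600 gold/hour


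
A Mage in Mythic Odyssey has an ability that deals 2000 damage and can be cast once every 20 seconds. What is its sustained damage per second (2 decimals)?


DPS = damage / cooldown
= 2000 / 20
= 100.00

100.00 DPS


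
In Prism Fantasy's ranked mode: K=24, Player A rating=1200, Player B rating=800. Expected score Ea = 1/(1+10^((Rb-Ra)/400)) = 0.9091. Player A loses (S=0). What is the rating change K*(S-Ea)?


Elo update: delta = K * (S - Ea), where S = 0 (loses)
S - Ea = 0 - 0.9091 = -0.9091
Rating change = 24 * -0.9091
= -21.82

-21.82 rating points


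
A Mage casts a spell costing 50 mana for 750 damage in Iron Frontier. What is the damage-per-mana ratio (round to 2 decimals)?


Efficiency = damage / mana
= 750 / 50
= 15.00

15.00 dmg/mana


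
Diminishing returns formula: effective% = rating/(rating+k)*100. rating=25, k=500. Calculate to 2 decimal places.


effective% = rating / (rating + k) * 100
= 25 / (25 + 500) * 100
= 25 / 525 * 100
= 0.047619 * 100
= 4.76%

4.76%


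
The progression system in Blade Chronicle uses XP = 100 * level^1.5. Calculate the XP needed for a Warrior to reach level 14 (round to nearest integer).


XP = 100 * level^1.5
Substitute level = 14:
XP = 100 * 14^1.5
= 100 * 52.3832
= 5238

5238 XP


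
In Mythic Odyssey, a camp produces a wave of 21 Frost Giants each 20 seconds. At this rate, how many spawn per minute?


Spawns per minute = count * (60 / interval)
= 21 * (60 / 20)
= 21 * 3.0
= 63.0

63.0 per minute


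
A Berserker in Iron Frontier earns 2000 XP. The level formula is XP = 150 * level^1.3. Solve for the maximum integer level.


XP = 150 * level^1.3, so level = (XP / 150)^(1/1.3)
= (2000 / 150)^(1/1.3)
= 13.3333^0.7692
= 7.3339
Floor: level = 7

level 7


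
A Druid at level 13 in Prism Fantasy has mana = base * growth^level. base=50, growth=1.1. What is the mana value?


value = base * growth^level
= 50 * 1.1^13
= 50 * 3.452271
= 172.61

172.61 mana


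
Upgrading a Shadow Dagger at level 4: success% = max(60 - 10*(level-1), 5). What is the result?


raw_rate = 60 - 10 * (4 - 1)
= 60 - 10 * 3
= 60 - 30
= 30
Apply floor: max(30, 5) = 30%

30%


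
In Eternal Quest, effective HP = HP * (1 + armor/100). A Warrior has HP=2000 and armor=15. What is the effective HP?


EHP = 2000 * (1 + 15/100)
= 2000 * (1 + 0.15)
= 2000 * 1.15
= 2300.0

2300.0 EHP


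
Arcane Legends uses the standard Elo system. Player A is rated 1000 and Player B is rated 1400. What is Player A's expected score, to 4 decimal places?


Elo expected score: Ea = 1/(1 + 10^((Rb-Ra)/400))
Rb - Ra = 1400 - 1000 = 400
(Rb-Ra)/400 = 400/400 = 1.0
10^1.0 = 10.0
Ea = 1/(1 + 10.0) = 1/11.0 = 0.0909

0.0909


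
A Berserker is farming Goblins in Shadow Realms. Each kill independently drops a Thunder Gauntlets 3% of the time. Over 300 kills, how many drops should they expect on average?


Expected drops = kills * (drop_rate / 100)
= 300 * (3 / 100)
= 300 * 0.03
= 9.0

9.0 drops


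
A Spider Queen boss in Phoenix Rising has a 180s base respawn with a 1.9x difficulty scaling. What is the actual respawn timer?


Respawn time = base * multiplier
= 180 * 1.9
= 342.0 seconds

342.0 seconds


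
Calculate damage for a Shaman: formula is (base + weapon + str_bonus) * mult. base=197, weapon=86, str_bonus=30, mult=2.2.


Sum base + weapon + str = 197 + 86 + 30 = 313
Multiply by 2.2:
313 * 2.2 = 688.6

688.6 damage


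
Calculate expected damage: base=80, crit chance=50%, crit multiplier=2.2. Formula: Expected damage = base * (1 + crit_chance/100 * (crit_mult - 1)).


E[dmg] = base * (1 + crit_chance * (crit_mult - 1))
cc as decimal = 50/100 = 0.5
cm - 1 = 2.2 - 1 = 1.2
Bonus factor = 0.5 * 1.2 = 0.6
Total multiplier = 1 + 0.6 = 1.6
Expected damage = 80 * 1.6 = 128.00

128.00 damage


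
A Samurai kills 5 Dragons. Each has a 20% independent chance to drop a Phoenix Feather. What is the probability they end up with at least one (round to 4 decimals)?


P(at least one) = 1 - P(none) = 1 - (1-p)^n
p = 20/100 = 0.2
1 - p = 0.8
(1 - p)^5 = 0.8^5 = 0.327680
P(at least one) = 1 - 0.327680 = 0.6723

0.6723


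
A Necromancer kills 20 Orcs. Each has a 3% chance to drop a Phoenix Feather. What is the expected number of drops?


Expected drops = kills * (drop_rate / 100)
= 20 * (3 / 100)
= 20 * 0.03
= 0.6

0.6 drops


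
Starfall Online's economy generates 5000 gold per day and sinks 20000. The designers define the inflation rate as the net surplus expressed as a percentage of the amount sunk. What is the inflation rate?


Net gold = 5000 - 20000 = -15000
Inflation rate = net / sunk * 100 = -15000 / 20000 * 100
= -0.75 * 100
= -75.00%

-75.00%


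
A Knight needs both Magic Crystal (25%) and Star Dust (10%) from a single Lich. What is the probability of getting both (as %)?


For independent events, P(both) = P(A) * P(B)
= 25% * 10%
= 250 / 100 %
= 2.5%

2.5%


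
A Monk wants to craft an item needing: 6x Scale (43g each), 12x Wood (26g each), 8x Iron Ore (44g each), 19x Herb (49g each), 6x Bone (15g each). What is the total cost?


Cost breakdown:
  Scale: 6 * 43 = 258
  Wood: 12 * 26 = 312
  Iron Ore: 8 * 44 = 352
  Herb: 19 * 49 = 931
  Bone: 6 * 15 = 90
Total = 258 + 312 + 352 + 931 + 90 = 1943

1943 gold


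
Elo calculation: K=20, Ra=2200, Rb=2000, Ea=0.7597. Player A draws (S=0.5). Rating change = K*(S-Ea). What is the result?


Elo update: delta = K * (S - Ea), where S = 0.5 (draws)
S - Ea = 0.5 - 0.7597 = -0.2597
Rating change = 20 * -0.2597
= -5.19

-5.19 rating points


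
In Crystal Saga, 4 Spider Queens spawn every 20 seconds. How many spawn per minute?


Spawns per minute = count * (60 / interval)
= 4 * (60 / 20)
= 4 * 3.0
= 12.0

12.0 per minute


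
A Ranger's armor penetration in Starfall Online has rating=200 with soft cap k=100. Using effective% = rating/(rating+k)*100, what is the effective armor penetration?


effective% = rating / (rating + k) * 100
= 200 / (200 + 100) * 100
= 200 / 300 * 100
= 0.666667 * 100
= 66.67%

66.67%


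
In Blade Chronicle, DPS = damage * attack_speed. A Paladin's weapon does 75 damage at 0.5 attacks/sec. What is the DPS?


DPS = damage * attack_speed
= 75 * 0.5
= 37.5

37.5 DPS


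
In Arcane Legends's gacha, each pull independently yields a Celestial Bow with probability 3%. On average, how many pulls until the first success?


Expected pulls for a geometric distribution = 1/p = 100 / rate%
= 100 / 3
= 33.33

33.33 pulls


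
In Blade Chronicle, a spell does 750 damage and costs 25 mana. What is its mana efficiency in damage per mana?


Efficiency = damage / mana
= 750 / 25
= 30.00

30.00 dmg/mana


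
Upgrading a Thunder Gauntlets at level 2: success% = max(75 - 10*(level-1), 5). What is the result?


raw_rate = 75 - 10 * (2 - 1)
= 75 - 10 * 1
= 75 - 10
= 65
Apply floor: max(65, 5) = 65%

65%


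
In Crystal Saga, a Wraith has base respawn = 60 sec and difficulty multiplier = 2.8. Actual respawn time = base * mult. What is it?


Respawn time = base * multiplier
= 60 * 2.8
= 168.0 seconds

168.0 seconds


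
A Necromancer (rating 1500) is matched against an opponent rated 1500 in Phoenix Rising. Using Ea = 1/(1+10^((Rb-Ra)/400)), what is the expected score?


Elo expected score: Ea = 1/(1 + 10^((Rb-Ra)/400))
Rb - Ra = 1500 - 1500 = 0
(Rb-Ra)/400 = 0/400 = 0.0
10^0.0 = 1.0
Ea = 1/(1 + 1.0) = 1/2.0 = 0.5000

0.5000


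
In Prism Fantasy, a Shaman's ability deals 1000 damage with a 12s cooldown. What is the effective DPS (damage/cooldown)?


DPS = damage / cooldown
= 1000 / 12
= 83.33

83.33 DPS


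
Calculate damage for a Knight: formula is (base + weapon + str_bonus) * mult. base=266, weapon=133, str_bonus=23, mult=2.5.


Sum base + weapon + str = 266 + 133 + 23 = 422
Multiply by 2.5:
422 * 2.5 = 1055.0

1055.0 damage


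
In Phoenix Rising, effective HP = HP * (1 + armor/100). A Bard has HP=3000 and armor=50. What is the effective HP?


EHP = 3000 * (1 + 50/100)
= 3000 * (1 + 0.5)
= 3000 * 1.5
= 4500.0

4500.0 EHP


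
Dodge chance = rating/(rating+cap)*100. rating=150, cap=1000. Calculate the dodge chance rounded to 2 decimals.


dodge% = 150 / (150 + 1000) * 100
= 150 / 1150 * 100
= 0.130435 * 100
= 13.04%

13.04%


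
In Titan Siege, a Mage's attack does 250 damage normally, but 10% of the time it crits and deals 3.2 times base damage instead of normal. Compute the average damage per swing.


E[dmg] = base * (1 + crit_chance * (crit_mult - 1))
cc as decimal = 10/100 = 0.1
cm - 1 = 3.2 - 1 = 2.2
Bonus factor = 0.1 * 2.2 = 0.22
Total multiplier = 1 + 0.22 = 1.22
Expected damage = 250 * 1.22 = 305.00

305.00 damage


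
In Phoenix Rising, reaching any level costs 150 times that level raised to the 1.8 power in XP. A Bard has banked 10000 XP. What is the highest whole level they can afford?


XP = 150 * level^1.8, so level = (XP / 150)^(1/1.8)
= (10000 / 150)^(1/1.8)
= 66.6667^0.5556
= 10.3106
Floor: level = 10

level 10


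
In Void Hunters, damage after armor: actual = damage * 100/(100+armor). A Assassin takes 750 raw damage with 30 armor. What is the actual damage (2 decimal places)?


actual = 750 * 100 / (100 + 30)
= 750 * 100 / 130
= 75000 / 130
= 576.92

576.92 damage


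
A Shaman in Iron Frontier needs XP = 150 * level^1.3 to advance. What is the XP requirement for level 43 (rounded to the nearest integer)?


XP = 150 * level^1.3
Substitute level = 43:
XP = 150 * 43^1.3
= 150 * 132.8951
= 19934

19934 XP


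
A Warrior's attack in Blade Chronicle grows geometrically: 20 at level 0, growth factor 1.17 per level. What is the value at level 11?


value = base * growth^level
= 20 * 1.17^11
= 20 * 5.623989
= 112.48

112.48 attack


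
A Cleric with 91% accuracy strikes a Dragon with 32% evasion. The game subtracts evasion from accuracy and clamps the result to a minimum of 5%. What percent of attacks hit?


accuracy - evasion = 91 - 32 = 59
Apply floor: max(59, 5) = 59
Hit chance = 59%

59%


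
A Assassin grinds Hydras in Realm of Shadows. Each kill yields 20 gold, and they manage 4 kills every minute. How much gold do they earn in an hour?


Gold per minute = 20 * 4 = 80
Gold per hour = 80 * 60 = 4800

4800 gold/hour


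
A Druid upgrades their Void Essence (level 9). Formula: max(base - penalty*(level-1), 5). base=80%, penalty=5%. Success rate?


raw_rate = 80 - 5 * (9 - 1)
= 80 - 5 * 8
= 80 - 40
= 40
Apply floor: max(40, 5) = 40%

40%


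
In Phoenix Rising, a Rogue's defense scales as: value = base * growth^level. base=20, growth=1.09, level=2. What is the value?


value = base * growth^level
= 20 * 1.09^2
= 20 * 1.1881
= 23.76

23.76 defense


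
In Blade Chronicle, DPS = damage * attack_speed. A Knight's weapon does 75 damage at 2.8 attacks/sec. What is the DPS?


DPS = damage * attack_speed
= 75 * 2.8
= 210.0

210.0 DPS


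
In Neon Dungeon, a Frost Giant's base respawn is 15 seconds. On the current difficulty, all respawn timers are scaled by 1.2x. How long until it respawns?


Respawn time = base * multiplier
= 15 * 1.2
= 18.0 seconds

18.0 seconds


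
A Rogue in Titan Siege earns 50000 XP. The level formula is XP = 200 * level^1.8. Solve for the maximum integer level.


XP = 200 * level^1.8, so level = (XP / 200)^(1/1.8)
= (50000 / 200)^(1/1.8)
= 250.0^0.5556
= 21.4876
Floor: level = 21

level 21
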